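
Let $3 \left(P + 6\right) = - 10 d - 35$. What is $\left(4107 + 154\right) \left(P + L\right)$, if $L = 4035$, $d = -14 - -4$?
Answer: $\frac{51779672}{3} \approx 1.726 \cdot 10^{7}$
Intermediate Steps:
$d = -10$ ($d = -14 + 4 = -10$)
$P = \frac{47}{3}$ ($P = -6 + \frac{\left(-10\right) \left(-10\right) - 35}{3} = -6 + \frac{100 - 35}{3} = -6 + \frac{1}{3} \cdot 65 = -6 + \frac{65}{3} = \frac{47}{3} \approx 15.667$)
$\left(4107 + 154\right) \left(P + L\right) = \left(4107 + 154\right) \left(\frac{47}{3} + 4035\right) = 4261 \cdot \frac{12152}{3} = \frac{51779672}{3}$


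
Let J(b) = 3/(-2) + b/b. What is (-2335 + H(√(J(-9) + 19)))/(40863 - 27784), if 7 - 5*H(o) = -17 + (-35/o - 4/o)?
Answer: -11651/65395 + 39*√74/2419615 ≈ -0.17802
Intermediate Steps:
J(b) = -½ (J(b) = 3*(-½) + 1 = -3/2 + 1 = -½)
H(o) = 24/5 + 39/(5*o) (H(o) = 7/5 - (-17 + (-35/o - 4/o))/5 = 7/5 - (-17 - 39/o)/5 = 7/5 + (17/5 + 39/(5*o)) = 24/5 + 39/(5*o))
(-2335 + H(√(J(-9) + 19)))/(40863 - 27784) = (-2335 + 3*(13 + 8*√(-½ + 19))/(5*(√(-½ + 19))))/(40863 - 27784) = (-2335 + 3*(13 + 8*√(37/2))/(5*(√(37/2))))/13079 = (-2335 + 3*(13 + 8*(√74/2))/(5*((√74/2))))*(1/13079) = (-2335 + 3*(√74/37)*(13 + 4*√74)/5)*(1/13079) = (-2335 + 3*√74*(13 + 4*√74)/185)*(1/13079) = -2335/13079 + 3*√74*(13 + 4*√74)/2419615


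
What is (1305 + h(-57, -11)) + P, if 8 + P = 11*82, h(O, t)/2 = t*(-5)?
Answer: 2309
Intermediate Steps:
h(O, t) = -10*t (h(O, t) = 2*(t*(-5)) = 2*(-5*t) = -10*t)
P = 894 (P = -8 + 11*82 = -8 + 902 = 894)
(1305 + h(-57, -11)) + P = (1305 - 10*(-11)) + 894 = (1305 + 110) + 894 = 1415 + 894 = 2309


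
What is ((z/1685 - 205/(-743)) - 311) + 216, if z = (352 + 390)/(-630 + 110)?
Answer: -30833753653/325508300 ≈ -94.725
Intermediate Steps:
z = -371/260 (z = 742/(-520) = 742*(-1/520) = -371/260 ≈ -1.4269)
((z/1685 - 205/(-743)) - 311) + 216 = ((-371/260/1685 - 205/(-743)) - 311) + 216 = ((-371/260*1/1685 - 205*(-1/743)) - 311) + 216 = ((-371/438100 + 205/743) - 311) + 216 = (89534847/325508300 - 311) + 216 = -101143546453/325508300 + 216 = -30833753653/325508300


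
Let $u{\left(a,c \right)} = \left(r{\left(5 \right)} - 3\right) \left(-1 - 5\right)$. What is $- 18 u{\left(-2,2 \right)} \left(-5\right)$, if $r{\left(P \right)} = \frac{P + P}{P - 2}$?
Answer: $-180$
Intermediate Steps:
$r{\left(P \right)} = \frac{2 P}{-2 + P}$
$u{\left(a,c \right)} = -2$ ($u{\left(a,c \right)} = \left(2 \cdot 5 \frac{1}{-2 + 5} - 3\right) \left(-1 - 5\right) = \left(2 \cdot 5 \cdot \frac{1}{3} - 3\right) \left(-6\right) = \left(\frac{10}{3} - 3\right) \left(-6\right) = \frac{1}{3} \left(-6\right) = -2$)
$- 18 u{\left(-2,2 \right)} \left(-5\right) = \left(-18\right) \left(-2\right) \left(-5\right) = 36 \left(-5\right) = -180$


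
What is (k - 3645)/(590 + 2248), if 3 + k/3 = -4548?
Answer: -2883/473 ≈ -6.0951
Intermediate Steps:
k = -13653 (k = -9 + 3*(-4548) = -9 - 13644 = -13653)
(k - 3645)/(590 + 2248) = (-13653 - 3645)/(590 + 2248) = -17298/2838 = -17298*1/2838 = -2883/473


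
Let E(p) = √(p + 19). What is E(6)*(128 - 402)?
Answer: -1370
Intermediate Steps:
E(p) = √(19 + p)
E(6)*(128 - 402) = √(19 + 6)*(128 - 402) = √25*(-274) = 5*(-274) = -1370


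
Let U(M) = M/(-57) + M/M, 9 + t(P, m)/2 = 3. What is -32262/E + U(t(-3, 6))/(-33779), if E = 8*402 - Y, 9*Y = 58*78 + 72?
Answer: -31058769127/2604428458 ≈ -11.925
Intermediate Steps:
t(P, m) = -12 (t(P, m) = -18 + 2*3 = -18 + 6 = -12)
U(M) = 1 - M/57 (U(M) = M*(-1/57) + 1 = -M/57 + 1 = 1 - M/57)
Y = 1532/3 (Y = (58*78 + 72)/9 = (4524 + 72)/9 = (1/9)*4596 = 1532/3 ≈ 510.67)
E = 8116/3 (E = 8*402 - 1*1532/3 = 3216 - 1532/3 = 8116/3 ≈ 2705.3)
-32262/E + U(t(-3, 6))/(-33779) = -32262/8116/3 + (1 - 1/57*(-12))/(-33779) = -32262*3/8116 + (1 + 4/19)*(-1/33779) = -48393/4058 + (23/19)*(-1/33779) = -48393/4058 - 23/641801 = -31058769127/2604428458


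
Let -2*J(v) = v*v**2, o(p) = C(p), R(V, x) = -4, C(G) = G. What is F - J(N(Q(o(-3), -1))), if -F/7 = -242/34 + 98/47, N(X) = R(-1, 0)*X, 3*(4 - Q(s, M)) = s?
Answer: -3167853/799 ≈ -3964.8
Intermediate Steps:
o(p) = p
Q(s, M) = 4 - s/3
N(X) = -4*X
F = 28147/799 (F = -7*(-242/34 + 98/47) = -7*(-242*1/34 + 98*(1/47)) = -7*(-121/17 + 98/47) = -7*(-4021/799) = 28147/799 ≈ 35.228)
J(v) = -v**3/2 (J(v) = -v*v**2/2 = -v**3/2)
F - J(N(Q(o(-3), -1))) = 28147/799 - (-1)*(-4*(4 - 1/3*(-3)))**3/2 = 28147/799 - (-1)*(-4*(4 + 1))**3/2 = 28147/799 - (-1)*(-4*5)**3/2 = 28147/799 - (-1)*(-20)**3/2 = 28147/799 - (-1)*(-8000)/2 = 28147/799 - 1*4000 = 28147/799 - 4000 = -3167853/799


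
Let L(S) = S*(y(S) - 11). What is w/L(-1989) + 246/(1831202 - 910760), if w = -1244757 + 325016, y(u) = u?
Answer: -140931609587/610253046000 ≈ -0.23094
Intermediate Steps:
w = -919741
L(S) = S*(-11 + S) (L(S) = S*(S - 11) = S*(-11 + S))
w/L(-1989) + 246/(1831202 - 910760) = -919741*(-1/(1989*(-11 - 1989))) + 246/(1831202 - 910760) = -919741/((-1989*(-2000))) + 246/920442 = -919741/3978000 + 246*(1/920442) = -919741*1/3978000 + 41/153407 = -919741/3978000 + 41/153407 = -140931609587/610253046000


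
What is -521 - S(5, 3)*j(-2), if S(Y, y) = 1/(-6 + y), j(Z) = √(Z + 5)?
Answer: -521 + √3/3 ≈ -520.42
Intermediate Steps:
j(Z) = √(5 + Z)
-521 - S(5, 3)*j(-2) = -521 - √(5 - 2)/(-6 + 3) = -521 - √3/(-3) = -521 - (-1)*√3/3 = -521 + √3/3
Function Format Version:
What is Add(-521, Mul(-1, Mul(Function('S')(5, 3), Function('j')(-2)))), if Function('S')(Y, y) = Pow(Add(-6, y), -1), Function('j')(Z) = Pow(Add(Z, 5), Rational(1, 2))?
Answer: Add(-521, Mul(Rational(1, 3), Pow(3, Rational(1, 2)))) ≈ -520.42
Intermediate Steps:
Function('j')(Z) = Pow(Add(5, Z), Rational(1, 2))
Add(-521, Mul(-1, Mul(Function('S')(5, 3), Function('j')(-2)))) = Add(-521, Mul(-1, Mul(Pow(Add(-6, 3), -1), Pow(Add(5, -2), Rational(1, 2))))) = Add(-521, Mul(-1, Mul(Pow(-3, -1), Pow(3, Rational(1, 2))))) = Add(-521, Mul(-1, Mul(Rational(-1, 3), Pow(3, Rational(1, 2))))) = Add(-521, Mul(Rational(1, 3), Pow(3, Rational(1, 2))))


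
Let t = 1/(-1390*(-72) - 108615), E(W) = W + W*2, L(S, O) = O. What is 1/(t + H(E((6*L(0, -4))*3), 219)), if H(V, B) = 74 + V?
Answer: -8535/1211971 ≈ -0.0070422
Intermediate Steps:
E(W) = 3*W (E(W) = W + 2*W = 3*W)
t = -1/8535 (t = 1/(100080 - 108615) = 1/(-8535) = -1/8535 ≈ -0.00011716)
1/(t + H(E((6*L(0, -4))*3), 219)) = 1/(-1/8535 + (74 + 3*((6*(-4))*3))) = 1/(-1/8535 + (74 + 3*(-24*3))) = 1/(-1/8535 + (74 + 3*(-72))) = 1/(-1/8535 + (74 - 216)) = 1/(-1/8535 - 142) = 1/(-1211971/8535) = -8535/1211971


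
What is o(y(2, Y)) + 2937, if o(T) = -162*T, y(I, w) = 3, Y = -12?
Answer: 2451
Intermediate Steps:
o(y(2, Y)) + 2937 = -162*3 + 2937 = -486 + 2937 = 2451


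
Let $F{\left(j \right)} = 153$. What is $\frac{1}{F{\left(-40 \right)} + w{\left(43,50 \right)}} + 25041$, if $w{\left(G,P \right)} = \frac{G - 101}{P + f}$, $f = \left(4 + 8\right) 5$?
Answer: $\frac{209993881}{8386} \approx 25041.0$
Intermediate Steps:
$f = 60$ ($f = 12 \cdot 5 = 60$)
$w{\left(G,P \right)} = \frac{-101 + G}{60 + P}$ ($w{\left(G,P \right)} = \frac{G - 101}{P + 60} = \frac{-101 + G}{60 + P}$)
$\frac{1}{F{\left(-40 \right)} + w{\left(43,50 \right)}} + 25041 = \frac{1}{153 + \frac{-101 + 43}{60 + 50}} + 25041 = \frac{1}{153 + \frac{1}{110} \left(-58\right)} + 25041 = \frac{1}{153 - \frac{29}{55}} + 25041 = \frac{1}{\frac{8386}{55}} + 25041 = \frac{55}{8386} + 25041 = \frac{209993881}{8386}$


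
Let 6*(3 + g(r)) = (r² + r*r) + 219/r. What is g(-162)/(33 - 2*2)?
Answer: 2833307/9396 ≈ 301.54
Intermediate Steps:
g(r) = -3 + r²/3 + 73/(2*r) (g(r) = -3 + ((r² + r*r) + 219/r)/6 = -3 + ((r² + r²) + 219/r)/6 = -3 + (2*r² + 219/r)/6 = -3 + (r²/3 + 73/(2*r)) = -3 + r²/3 + 73/(2*r))
g(-162)/(33 - 2*2) = (-3 + (⅓)*(-162)² + (73/2)/(-162))/(33 - 2*2) = (-3 + (⅓)*26244 + (73/2)*(-1/162))/(33 - 4) = (-3 + 8748 - 73/324)/29 = (2833307/324)*(1/29) = 2833307/9396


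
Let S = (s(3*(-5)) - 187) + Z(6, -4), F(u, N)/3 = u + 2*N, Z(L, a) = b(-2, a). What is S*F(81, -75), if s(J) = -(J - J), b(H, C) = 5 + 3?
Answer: 37053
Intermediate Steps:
b(H, C) = 8
s(J) = 0 (s(J) = -1*0 = 0)
Z(L, a) = 8
F(u, N) = 3*u + 6*N (F(u, N) = 3*(u + 2*N) = 3*u + 6*N)
S = -179 (S = (0 - 187) + 8 = -187 + 8 = -179)
S*F(81, -75) = -179*(3*81 + 6*(-75)) = -179*(243 - 450) = -179*(-207) = 37053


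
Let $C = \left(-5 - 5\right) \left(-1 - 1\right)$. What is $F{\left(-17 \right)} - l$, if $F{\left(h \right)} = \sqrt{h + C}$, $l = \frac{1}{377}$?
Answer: $- \frac{1}{377} + \sqrt{3} \approx 1.7294$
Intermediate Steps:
$C = 20$ ($C = \left(-10\right) \left(-2\right) = 20$)
$l = \frac{1}{377} \approx 0.0026525$
$F{\left(h \right)} = \sqrt{20 + h}$ ($F{\left(h \right)} = \sqrt{h + 20} = \sqrt{20 + h}$)
$F{\left(-17 \right)} - l = \sqrt{20 - 17} - \frac{1}{377} = \sqrt{3} - \frac{1}{377} = - \frac{1}{377} + \sqrt{3}$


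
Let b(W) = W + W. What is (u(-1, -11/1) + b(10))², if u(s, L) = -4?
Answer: 256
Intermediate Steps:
b(W) = 2*W
(u(-1, -11/1) + b(10))² = (-4 + 2*10)² = (-4 + 20)² = 16² = 256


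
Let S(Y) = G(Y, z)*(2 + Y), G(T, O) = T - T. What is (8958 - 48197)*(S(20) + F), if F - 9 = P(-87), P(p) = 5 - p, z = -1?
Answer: -3963139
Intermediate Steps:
G(T, O) = 0
S(Y) = 0 (S(Y) = 0*(2 + Y) = 0)
F = 101 (F = 9 + (5 - 1*(-87)) = 9 + (5 + 87) = 9 + 92 = 101)
(8958 - 48197)*(S(20) + F) = (8958 - 48197)*(0 + 101) = -39239*101 = -3963139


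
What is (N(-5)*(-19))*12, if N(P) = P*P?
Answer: -5700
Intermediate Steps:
N(P) = P**2
(N(-5)*(-19))*12 = ((-5)**2*(-19))*12 = (25*(-19))*12 = -475*12 = -5700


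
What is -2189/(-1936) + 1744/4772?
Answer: 314143/209968 ≈ 1.4961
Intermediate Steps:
-2189/(-1936) + 1744/4772 = -2189*(-1/1936) + 1744*(1/4772) = 199/176 + 436/1193 = 314143/209968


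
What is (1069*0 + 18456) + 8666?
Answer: 27122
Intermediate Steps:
(1069*0 + 18456) + 8666 = (0 + 18456) + 8666 = 18456 + 8666 = 27122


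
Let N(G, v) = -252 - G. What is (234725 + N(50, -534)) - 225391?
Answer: 9032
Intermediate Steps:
(234725 + N(50, -534)) - 225391 = (234725 + (-252 - 1*50)) - 225391 = (234725 + (-252 - 50)) - 225391 = (234725 - 302) - 225391 = 234423 - 225391 = 9032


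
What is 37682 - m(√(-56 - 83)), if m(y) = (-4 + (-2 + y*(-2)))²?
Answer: 38202 - 24*I*√139 ≈ 38202.0 - 282.96*I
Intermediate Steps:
m(y) = (-6 - 2*y)² (m(y) = (-4 + (-2 - 2*y))² = (-6 - 2*y)²)
37682 - m(√(-56 - 83)) = 37682 - 4*(3 + √(-56 - 83))² = 37682 - 4*(3 + √(-139))² = 37682 - 4*(3 + I*√139)²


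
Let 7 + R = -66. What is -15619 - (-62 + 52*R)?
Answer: -11761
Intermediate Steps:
R = -73 (R = -7 - 66 = -73)
-15619 - (-62 + 52*R) = -15619 - (-62 + 52*(-73)) = -15619 - (-62 - 3796) = -15619 - 1*(-3858) = -15619 + 3858 = -11761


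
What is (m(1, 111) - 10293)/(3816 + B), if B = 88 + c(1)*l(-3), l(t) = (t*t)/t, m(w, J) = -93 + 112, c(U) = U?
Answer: -10274/3901 ≈ -2.6337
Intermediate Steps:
m(w, J) = 19
l(t) = t (l(t) = t**2/t = t)
B = 85 (B = 88 + 1*(-3) = 88 - 3 = 85)
(m(1, 111) - 10293)/(3816 + B) = (19 - 10293)/(3816 + 85) = -10274/3901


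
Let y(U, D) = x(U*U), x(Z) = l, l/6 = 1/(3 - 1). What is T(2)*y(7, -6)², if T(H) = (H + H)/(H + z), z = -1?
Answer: 36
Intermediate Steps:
l = 3 (l = 6/(3 - 1) = 6/2 = 6*(½) = 3)
T(H) = 2*H/(-1 + H) (T(H) = (H + H)/(H - 1) = (2*H)/(-1 + H) = 2*H/(-1 + H))
x(Z) = 3
y(U, D) = 3
T(2)*y(7, -6)² = (2*2/(-1 + 2))*3² = (2*2/1)*9 = (2*2*1)*9 = 4*9 = 36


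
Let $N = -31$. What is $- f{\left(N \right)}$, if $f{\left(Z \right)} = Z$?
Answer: $31$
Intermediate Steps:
$- f{\left(N \right)} = \left(-1\right) \left(-31\right) = 31$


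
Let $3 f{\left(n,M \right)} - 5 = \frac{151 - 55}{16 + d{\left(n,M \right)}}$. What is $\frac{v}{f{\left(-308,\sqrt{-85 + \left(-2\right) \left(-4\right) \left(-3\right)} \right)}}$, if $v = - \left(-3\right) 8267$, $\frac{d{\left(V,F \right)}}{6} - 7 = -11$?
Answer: $-10629$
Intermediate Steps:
$d{\left(V,F \right)} = -24$ ($d{\left(V,F \right)} = 42 + 6 \left(-11\right) = 42 - 66 = -24$)
$f{\left(n,M \right)} = - \frac{7}{3}$ ($f{\left(n,M \right)} = \frac{5}{3} + \frac{\left(151 - 55\right) \frac{1}{16 - 24}}{3} = \frac{5}{3} + \frac{96 \frac{1}{-8}}{3} = \frac{5}{3} + \frac{96 \left(- \frac{1}{8}\right)}{3} = \frac{5}{3} + \frac{1}{3} \left(-12\right) = \frac{5}{3} - 4 = - \frac{7}{3}$)
$v = 24801$ ($v = \left(-1\right) \left(-24801\right) = 24801$)
$\frac{v}{f{\left(-308,\sqrt{-85 + \left(-2\right) \left(-4\right) \left(-3\right)} \right)}} = \frac{24801}{- \frac{7}{3}} = 24801 \left(- \frac{3}{7}\right) = -10629$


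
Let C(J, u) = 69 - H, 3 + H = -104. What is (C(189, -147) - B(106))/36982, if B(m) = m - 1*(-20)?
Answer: 25/18491 ≈ 0.0013520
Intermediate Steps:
H = -107 (H = -3 - 104 = -107)
B(m) = 20 + m (B(m) = m + 20 = 20 + m)
C(J, u) = 176 (C(J, u) = 69 - 1*(-107) = 69 + 107 = 176)
(C(189, -147) - B(106))/36982 = (176 - (20 + 106))/36982 = (176 - 1*126)*(1/36982) = (176 - 126)*(1/36982) = 50*(1/36982) = 25/18491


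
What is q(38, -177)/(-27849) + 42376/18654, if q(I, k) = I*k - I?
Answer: 217717480/86582541 ≈ 2.5146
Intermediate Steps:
q(I, k) = -I + I*k
q(38, -177)/(-27849) + 42376/18654 = (38*(-1 - 177))/(-27849) + 42376/18654 = (38*(-178))*(-1/27849) + 42376*(1/18654) = -6764*(-1/27849) + 21188/9327 = 6764/27849 + 21188/9327 = 217717480/86582541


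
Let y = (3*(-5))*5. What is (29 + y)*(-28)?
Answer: 1288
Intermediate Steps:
y = -75 (y = -15*5 = -75)
(29 + y)*(-28) = (29 - 75)*(-28) = -46*(-28) = 1288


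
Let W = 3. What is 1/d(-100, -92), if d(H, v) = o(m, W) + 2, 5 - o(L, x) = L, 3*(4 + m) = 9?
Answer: ⅛ ≈ 0.12500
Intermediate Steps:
m = -1 (m = -4 + (⅓)*9 = -4 + 3 = -1)
o(L, x) = 5 - L
d(H, v) = 8 (d(H, v) = (5 - 1*(-1)) + 2 = (5 + 1) + 2 = 6 + 2 = 8)
1/d(-100, -92) = 1/8 = ⅛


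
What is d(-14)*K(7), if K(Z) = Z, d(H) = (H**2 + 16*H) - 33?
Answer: -427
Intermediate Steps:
d(H) = -33 + H**2 + 16*H
d(-14)*K(7) = (-33 + (-14)**2 + 16*(-14))*7 = (-33 + 196 - 224)*7 = -61*7 = -427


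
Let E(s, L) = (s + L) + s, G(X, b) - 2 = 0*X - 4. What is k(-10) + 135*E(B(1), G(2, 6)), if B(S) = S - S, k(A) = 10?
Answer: -260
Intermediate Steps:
B(S) = 0
G(X, b) = -2 (G(X, b) = 2 + (0*X - 4) = 2 + (0 - 4) = 2 - 4 = -2)
E(s, L) = L + 2*s (E(s, L) = (L + s) + s = L + 2*s)
k(-10) + 135*E(B(1), G(2, 6)) = 10 + 135*(-2 + 2*0) = 10 + 135*(-2 + 0) = 10 + 135*(-2) = 10 - 270 = -260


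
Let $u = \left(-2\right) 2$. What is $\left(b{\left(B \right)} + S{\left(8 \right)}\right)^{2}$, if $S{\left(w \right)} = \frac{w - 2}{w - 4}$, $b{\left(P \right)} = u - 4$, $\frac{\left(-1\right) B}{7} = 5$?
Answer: $\frac{169}{4} \approx 42.25$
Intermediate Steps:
$B = -35$ ($B = \left(-7\right) 5 = -35$)
$u = -4$
$b{\left(P \right)} = -8$ ($b{\left(P \right)} = -4 - 4 = -8$)
$S{\left(w \right)} = \frac{-2 + w}{-4 + w}$
$\left(b{\left(B \right)} + S{\left(8 \right)}\right)^{2} = \left(-8 + \frac{-2 + 8}{-4 + 8}\right)^{2} = \left(-8 + \frac{1}{4} \cdot 6\right)^{2} = \left(-8 + \frac{3}{2}\right)^{2} = \left(- \frac{13}{2}\right)^{2} = \frac{169}{4}$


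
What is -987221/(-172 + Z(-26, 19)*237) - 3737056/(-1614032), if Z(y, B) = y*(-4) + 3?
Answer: -93705065975/2540788999 ≈ -36.880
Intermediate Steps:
Z(y, B) = 3 - 4*y (Z(y, B) = -4*y + 3 = 3 - 4*y)
-987221/(-172 + Z(-26, 19)*237) - 3737056/(-1614032) = -987221/(-172 + (3 - 4*(-26))*237) - 3737056/(-1614032) = -987221/(-172 + (3 + 104)*237) - 3737056*(-1/1614032) = -987221/(-172 + 107*237) + 233566/100877 = -987221/(-172 + 25359) + 233566/100877 = -987221/25187 + 233566/100877 = -93705065975/2540788999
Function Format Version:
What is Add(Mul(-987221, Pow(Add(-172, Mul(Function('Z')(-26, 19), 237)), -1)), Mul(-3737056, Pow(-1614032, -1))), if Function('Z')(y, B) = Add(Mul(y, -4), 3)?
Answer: Rational(-93705065975, 2540788999) ≈ -36.880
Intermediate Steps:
Function('Z')(y, B) = Add(3, Mul(-4, y)) (Function('Z')(y, B) = Add(Mul(-4, y), 3) = Add(3, Mul(-4, y)))
Add(Mul(-987221, Pow(Add(-172, Mul(Function('Z')(-26, 19), 237)), -1)), Mul(-3737056, Pow(-1614032, -1))) = Add(Mul(-987221, Pow(Add(-172, Mul(Add(3, Mul(-4, -26)), 237)), -1)), Mul(-3737056, Pow(-1614032, -1))) = Add(Mul(-987221, Pow(Add(-172, Mul(Add(3, 104), 237)), -1)), Mul(-3737056, Rational(-1, 1614032))) = Add(Mul(-987221, Pow(Add(-172, Mul(107, 237)), -1)), Rational(233566, 100877)) = Add(Mul(-987221, Pow(Add(-172, 25359), -1)), Rational(233566, 100877)) = Add(Mul(-987221, Pow(25187, -1)), Rational(233566, 100877)) = Add(Mul(-987221, Rational(1, 25187)), Rational(233566, 100877)) = Add(Rational(-987221, 25187), Rational(233566, 100877)) = Rational(-93705065975, 2540788999)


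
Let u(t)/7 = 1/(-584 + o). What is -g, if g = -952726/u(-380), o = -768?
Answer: -1288085552/7 ≈ -1.8401e+8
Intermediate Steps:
u(t) = -7/1352 (u(t) = 7/(-584 - 768) = 7/(-1352) = 7*(-1/1352) = -7/1352)
g = 1288085552/7 (g = -952726/(-7/1352) = -952726*(-1352/7) = 1288085552/7 ≈ 1.8401e+8)
-g = -1*1288085552/7 = -1288085552/7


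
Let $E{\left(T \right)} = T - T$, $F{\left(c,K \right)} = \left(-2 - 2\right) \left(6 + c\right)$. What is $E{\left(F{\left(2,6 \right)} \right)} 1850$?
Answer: $0$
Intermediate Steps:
$F{\left(c,K \right)} = -24 - 4 c$ ($F{\left(c,K \right)} = - 4 \left(6 + c\right) = -24 - 4 c$)
$E{\left(T \right)} = 0$
$E{\left(F{\left(2,6 \right)} \right)} 1850 = 0 \cdot 1850 = 0$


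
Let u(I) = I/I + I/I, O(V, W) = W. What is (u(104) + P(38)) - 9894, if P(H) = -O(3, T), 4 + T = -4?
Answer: -9884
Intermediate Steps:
T = -8 (T = -4 - 4 = -8)
u(I) = 2 (u(I) = 1 + 1 = 2)
P(H) = 8 (P(H) = -1*(-8) = 8)
(u(104) + P(38)) - 9894 = (2 + 8) - 9894 = 10 - 9894 = -9884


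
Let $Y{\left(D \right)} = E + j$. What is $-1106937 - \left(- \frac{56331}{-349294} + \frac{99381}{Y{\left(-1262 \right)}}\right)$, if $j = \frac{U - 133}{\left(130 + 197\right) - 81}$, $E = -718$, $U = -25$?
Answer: $- \frac{3106597739195565}{2806831322} \approx -1.1068 \cdot 10^{6}$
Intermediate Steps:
$j = - \frac{79}{123}$ ($j = \frac{-25 - 133}{\left(130 + 197\right) - 81} = - \frac{158}{327 - 81} = - \frac{158}{246} = \left(-158\right) \frac{1}{246} = - \frac{79}{123} \approx -0.64228$)
$Y{\left(D \right)} = - \frac{88393}{123}$ ($Y{\left(D \right)} = -718 - \frac{79}{123} = - \frac{88393}{123}$)
$-1106937 - \left(- \frac{56331}{-349294} + \frac{99381}{Y{\left(-1262 \right)}}\right) = -1106937 - \left(- \frac{56331}{-349294} + \frac{99381}{- \frac{88393}{123}}\right) = -1106937 - \left(\left(-56331\right) \left(- \frac{1}{349294}\right) + 99381 \left(- \frac{123}{88393}\right)\right) = -1106937 - \left(\frac{5121}{31754} - \frac{12223863}{88393}\right) = -1106937 - - \frac{387703885149}{2806831322} = -1106937 + \frac{387703885149}{2806831322} = - \frac{3106597739195565}{2806831322}$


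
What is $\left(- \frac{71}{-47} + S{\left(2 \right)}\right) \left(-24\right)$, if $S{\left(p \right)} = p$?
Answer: $- \frac{3960}{47} \approx -84.255$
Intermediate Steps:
$\left(- \frac{71}{-47} + S{\left(2 \right)}\right) \left(-24\right) = \left(- \frac{71}{-47} + 2\right) \left(-24\right) = \left(\left(-71\right) \left(- \frac{1}{47}\right) + 2\right) \left(-24\right) = \left(\frac{71}{47} + 2\right) \left(-24\right) = \frac{165}{47} \left(-24\right) = - \frac{3960}{47}$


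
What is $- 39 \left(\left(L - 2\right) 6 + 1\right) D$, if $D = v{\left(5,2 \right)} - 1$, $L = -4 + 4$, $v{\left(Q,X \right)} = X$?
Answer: $429$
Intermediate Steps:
$L = 0$
$D = 1$ ($D = 2 - 1 = 1$)
$- 39 \left(\left(L - 2\right) 6 + 1\right) D = - 39 \left(\left(0 - 2\right) 6 + 1\right) 1 = - 39 \left(\left(-2\right) 6 + 1\right) 1 = - 39 \left(-12 + 1\right) 1 = \left(-39\right) \left(-11\right) 1 = 429 \cdot 1 = 429$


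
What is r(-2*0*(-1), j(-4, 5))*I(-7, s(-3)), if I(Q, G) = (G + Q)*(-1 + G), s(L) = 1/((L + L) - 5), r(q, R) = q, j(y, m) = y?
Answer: 0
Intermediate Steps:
s(L) = 1/(-5 + 2*L) (s(L) = 1/(2*L - 5) = 1/(-5 + 2*L))
I(Q, G) = (-1 + G)*(G + Q)
r(-2*0*(-1), j(-4, 5))*I(-7, s(-3)) = (-2*0*(-1))*((1/(-5 + 2*(-3)))² - 1/(-5 + 2*(-3)) - 1*(-7) - 7/(-5 + 2*(-3))) = (0*(-1))*((1/(-5 - 6))² - 1/(-5 - 6) + 7 - 7/(-5 - 6)) = 0*((1/(-11))² - 1/(-11) + 7 - 7/(-11)) = 0*((-1/11)² - 1*(-1/11) + 7 - 1/11*(-7)) = 0*(1/121 + 1/11 + 7 + 7/11) = 0*(936/121) = 0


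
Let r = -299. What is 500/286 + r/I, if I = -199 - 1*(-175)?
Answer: 48757/3432 ≈ 14.207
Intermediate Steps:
I = -24 (I = -199 + 175 = -24)
500/286 + r/I = 500/286 - 299/(-24) = 500*(1/286) - 299*(-1/24) = 250/143 + 299/24 = 48757/3432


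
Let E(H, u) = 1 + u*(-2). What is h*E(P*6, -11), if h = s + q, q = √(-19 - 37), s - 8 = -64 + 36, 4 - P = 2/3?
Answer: -460 + 46*I*√14 ≈ -460.0 + 172.12*I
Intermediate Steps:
P = 10/3 (P = 4 - 2/3 = 4 - 1*⅔ = 4 - ⅔ = 10/3 ≈ 3.3333)
E(H, u) = 1 - 2*u
s = -20 (s = 8 + (-64 + 36) = 8 - 28 = -20)
q = 2*I*√14 (q = √(-56) = 2*I*√14 ≈ 7.4833*I)
h = -20 + 2*I*√14 ≈ -20.0 + 7.4833*I
h*E(P*6, -11) = (-20 + 2*I*√14)*(1 - 2*(-11)) = (-20 + 2*I*√14)*(1 + 22) = (-20 + 2*I*√14)*23 = -460 + 46*I*√14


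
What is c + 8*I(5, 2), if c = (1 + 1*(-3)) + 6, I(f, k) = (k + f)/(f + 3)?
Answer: 11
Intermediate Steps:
I(f, k) = (f + k)/(3 + f)
c = 4 (c = (1 - 3) + 6 = -2 + 6 = 4)
c + 8*I(5, 2) = 4 + 8*((5 + 2)/(3 + 5)) = 4 + 8*(7/8) = 4 + 7 = 11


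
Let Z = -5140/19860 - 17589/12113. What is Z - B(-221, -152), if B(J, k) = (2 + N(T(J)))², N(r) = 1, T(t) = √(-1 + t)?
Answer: -128832799/12028209 ≈ -10.711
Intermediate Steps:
B(J, k) = 9 (B(J, k) = (2 + 1)² = 3² = 9)
Z = -20578918/12028209 (Z = -5140*1/19860 - 17589*1/12113 = -257/993 - 17589/12113 = -20578918/12028209 ≈ -1.7109)
Z - B(-221, -152) = -20578918/12028209 - 1*9 = -20578918/12028209 - 9 = -128832799/12028209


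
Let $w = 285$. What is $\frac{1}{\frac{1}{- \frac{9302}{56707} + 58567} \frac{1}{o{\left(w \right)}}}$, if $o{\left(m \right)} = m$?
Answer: $\frac{946527626595}{56707} \approx 1.6692 \cdot 10^{7}$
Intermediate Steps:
$\frac{1}{\frac{1}{- \frac{9302}{56707} + 58567} \frac{1}{o{\left(w \right)}}} = \frac{1}{\frac{1}{- \frac{9302}{56707} + 58567} \cdot \frac{1}{285}} = \frac{1}{\frac{1}{\frac{3321149567}{56707}} \cdot \frac{1}{285}} = \frac{1}{\frac{56707}{3321149567} \cdot \frac{1}{285}} = \frac{1}{\frac{56707}{946527626595}} = \frac{946527626595}{56707}$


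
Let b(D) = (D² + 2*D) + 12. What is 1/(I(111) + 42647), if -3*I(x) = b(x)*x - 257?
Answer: -3/1265407 ≈ -2.3708e-6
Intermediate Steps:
b(D) = 12 + D² + 2*D
I(x) = 257/3 - x*(12 + x² + 2*x)/3 (I(x) = -((12 + x² + 2*x)*x - 257)/3 = -(x*(12 + x² + 2*x) - 257)/3 = -(-257 + x*(12 + x² + 2*x))/3 = 257/3 - x*(12 + x² + 2*x)/3)
1/(I(111) + 42647) = 1/((257/3 - ⅓*111*(12 + 111² + 2*111)) + 42647) = 1/((257/3 - ⅓*111*(12 + 12321 + 222)) + 42647) = 1/((257/3 - ⅓*111*12555) + 42647) = 1/((257/3 - 464535) + 42647) = 1/(-1393348/3 + 42647) = 1/(-1265407/3) = -3/1265407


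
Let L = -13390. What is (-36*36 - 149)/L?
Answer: 289/2678 ≈ 0.10792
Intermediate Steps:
(-36*36 - 149)/L = (-36*36 - 149)/(-13390) = (-1296 - 149)*(-1/13390) = -1445*(-1/13390) = 289/2678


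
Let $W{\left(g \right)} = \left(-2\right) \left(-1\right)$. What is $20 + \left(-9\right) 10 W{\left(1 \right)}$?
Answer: $-160$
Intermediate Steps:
$W{\left(g \right)} = 2$
$20 + \left(-9\right) 10 W{\left(1 \right)} = 20 + \left(-9\right) 10 \cdot 2 = 20 - 180 = -160$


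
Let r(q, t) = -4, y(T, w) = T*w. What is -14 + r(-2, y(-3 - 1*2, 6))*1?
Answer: -18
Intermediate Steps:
-14 + r(-2, y(-3 - 1*2, 6))*1 = -14 - 4*1 = -14 - 4 = -18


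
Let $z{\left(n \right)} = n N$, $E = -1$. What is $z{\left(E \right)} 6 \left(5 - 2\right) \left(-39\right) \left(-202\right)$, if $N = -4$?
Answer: $567216$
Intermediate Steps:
$z{\left(n \right)} = - 4 n$ ($z{\left(n \right)} = n \left(-4\right) = - 4 n$)
$z{\left(E \right)} 6 \left(5 - 2\right) \left(-39\right) \left(-202\right) = \left(-4\right) \left(-1\right) 6 \left(5 - 2\right) \left(-39\right) \left(-202\right) = 4 \cdot 6 \cdot 3 \left(-39\right) \left(-202\right) = 4 \cdot 18 \left(-39\right) \left(-202\right) = 4 \left(-702\right) \left(-202\right) = \left(-2808\right) \left(-202\right) = 567216$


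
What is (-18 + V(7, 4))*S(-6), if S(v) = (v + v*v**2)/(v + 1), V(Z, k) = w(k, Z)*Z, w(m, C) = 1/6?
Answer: -3737/5 ≈ -747.40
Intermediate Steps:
w(m, C) = 1/6
V(Z, k) = Z/6
S(v) = (v + v**3)/(1 + v)
(-18 + V(7, 4))*S(-6) = (-18 + (1/6)*7)*((-6 + (-6)**3)/(1 - 6)) = (-18 + 7/6)*((-6 - 216)/(-5)) = -(-101)*(-222)/30 = -101/6*222/5 = -3737/5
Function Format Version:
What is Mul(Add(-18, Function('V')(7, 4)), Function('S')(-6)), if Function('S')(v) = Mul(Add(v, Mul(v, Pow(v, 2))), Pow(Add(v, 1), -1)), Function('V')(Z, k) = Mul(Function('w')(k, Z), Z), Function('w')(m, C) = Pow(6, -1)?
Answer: Rational(-3737, 5) ≈ -747.40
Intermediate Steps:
Function('w')(m, C) = Rational(1, 6)
Function('V')(Z, k) = Mul(Rational(1, 6), Z)
Function('S')(v) = Mul(Pow(Add(1, v), -1), Add(v, Pow(v, 3))) (Function('S')(v) = Mul(Add(v, Pow(v, 3)), Pow(Add(1, v), -1)) = Mul(Pow(Add(1, v), -1), Add(v, Pow(v, 3))))
Mul(Add(-18, Function('V')(7, 4)), Function('S')(-6)) = Mul(Add(-18, Mul(Rational(1, 6), 7)), Mul(Pow(Add(1, -6), -1), Add(-6, Pow(-6, 3)))) = Mul(Add(-18, Rational(7, 6)), Mul(Pow(-5, -1), Add(-6, -216))) = Mul(Rational(-101, 6), Mul(Rational(-1, 5), -222)) = Mul(Rational(-101, 6), Rational(222, 5)) = Rational(-3737, 5)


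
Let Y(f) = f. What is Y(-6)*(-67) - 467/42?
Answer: 16417/42 ≈ 390.88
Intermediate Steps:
Y(-6)*(-67) - 467/42 = -6*(-67) - 467/42 = 402 - 467*1/42 = 402 - 467/42 = 16417/42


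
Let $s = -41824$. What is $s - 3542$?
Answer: $-45366$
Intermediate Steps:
$s - 3542 = -41824 - 3542 = -45366$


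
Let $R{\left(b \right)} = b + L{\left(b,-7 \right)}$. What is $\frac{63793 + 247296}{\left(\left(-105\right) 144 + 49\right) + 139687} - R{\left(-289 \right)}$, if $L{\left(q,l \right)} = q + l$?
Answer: $\frac{73211449}{124616} \approx 587.5$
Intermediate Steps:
$L{\left(q,l \right)} = l + q$
$R{\left(b \right)} = -7 + 2 b$ ($R{\left(b \right)} = b + \left(-7 + b\right) = -7 + 2 b$)
$\frac{63793 + 247296}{\left(\left(-105\right) 144 + 49\right) + 139687} - R{\left(-289 \right)} = \frac{63793 + 247296}{\left(\left(-105\right) 144 + 49\right) + 139687} - \left(-7 + 2 \left(-289\right)\right) = \frac{311089}{\left(-15120 + 49\right) + 139687} - \left(-7 - 578\right) = \frac{311089}{-15071 + 139687} - -585 = \frac{311089}{124616} + 585 = \frac{73211449}{124616}$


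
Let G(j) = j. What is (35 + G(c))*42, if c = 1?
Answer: 1512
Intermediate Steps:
(35 + G(c))*42 = (35 + 1)*42 = 36*42 = 1512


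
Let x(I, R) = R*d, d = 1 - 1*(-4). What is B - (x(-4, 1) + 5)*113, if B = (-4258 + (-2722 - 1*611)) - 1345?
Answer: -10066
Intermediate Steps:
d = 5 (d = 1 + 4 = 5)
x(I, R) = 5*R (x(I, R) = R*5 = 5*R)
B = -8936 (B = (-4258 + (-2722 - 611)) - 1345 = (-4258 - 3333) - 1345 = -7591 - 1345 = -8936)
B - (x(-4, 1) + 5)*113 = -8936 - (5*1 + 5)*113 = -8936 - (5 + 5)*113 = -8936 - 10*113 = -8936 - 1*1130 = -8936 - 1130 = -10066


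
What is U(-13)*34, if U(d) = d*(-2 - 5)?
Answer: 3094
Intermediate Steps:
U(d) = -7*d (U(d) = d*(-7) = -7*d)
U(-13)*34 = -7*(-13)*34 = 91*34 = 3094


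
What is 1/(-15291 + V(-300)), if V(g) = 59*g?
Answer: -1/32991 ≈ -3.0311e-5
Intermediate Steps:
1/(-15291 + V(-300)) = 1/(-15291 + 59*(-300)) = 1/(-15291 - 17700) = 1/(-32991) = -1/32991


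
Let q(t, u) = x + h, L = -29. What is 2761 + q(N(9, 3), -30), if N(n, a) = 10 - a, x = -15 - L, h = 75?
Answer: 2850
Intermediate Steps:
x = 14 (x = -15 - 1*(-29) = -15 + 29 = 14)
q(t, u) = 89 (q(t, u) = 14 + 75 = 89)
2761 + q(N(9, 3), -30) = 2761 + 89 = 2850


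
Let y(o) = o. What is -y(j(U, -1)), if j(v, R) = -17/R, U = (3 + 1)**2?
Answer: -17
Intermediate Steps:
U = 16 (U = 4**2 = 16)
-y(j(U, -1)) = -(-17)/(-1) = -(-17)*(-1) = -1*17 = -17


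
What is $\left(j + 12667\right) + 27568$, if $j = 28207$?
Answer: $68442$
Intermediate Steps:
$\left(j + 12667\right) + 27568 = \left(28207 + 12667\right) + 27568 = 40874 + 27568 = 68442$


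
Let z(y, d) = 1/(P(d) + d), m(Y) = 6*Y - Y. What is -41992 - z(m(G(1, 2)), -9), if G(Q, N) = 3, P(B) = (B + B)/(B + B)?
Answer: -335935/8 ≈ -41992.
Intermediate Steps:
P(B) = 1 (P(B) = (2*B)/((2*B)) = (2*B)*(1/(2*B)) = 1)
m(Y) = 5*Y
z(y, d) = 1/(1 + d)
-41992 - z(m(G(1, 2)), -9) = -41992 - 1/(1 - 9) = -41992 - 1/(-8) = -41992 - 1*(-⅛) = -41992 + ⅛ = -335935/8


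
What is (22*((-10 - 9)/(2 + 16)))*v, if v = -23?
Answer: 4807/9 ≈ 534.11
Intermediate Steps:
(22*((-10 - 9)/(2 + 16)))*v = (22*((-10 - 9)/(2 + 16)))*(-23) = (22*(-19/18))*(-23) = -209/9*(-23) = 4807/9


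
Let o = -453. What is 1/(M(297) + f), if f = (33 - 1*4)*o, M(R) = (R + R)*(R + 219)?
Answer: 1/293367 ≈ 3.4087e-6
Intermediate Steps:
M(R) = 2*R*(219 + R) (M(R) = (2*R)*(219 + R) = 2*R*(219 + R))
f = -13137 (f = (33 - 1*4)*(-453) = (33 - 4)*(-453) = 29*(-453) = -13137)
1/(M(297) + f) = 1/(2*297*(219 + 297) - 13137) = 1/(2*297*516 - 13137) = 1/(306504 - 13137) = 1/293367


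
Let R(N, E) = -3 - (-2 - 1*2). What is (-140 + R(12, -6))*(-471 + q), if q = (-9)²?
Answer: 54210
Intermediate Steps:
q = 81
R(N, E) = 1 (R(N, E) = -3 - (-2 - 2) = -3 - 1*(-4) = -3 + 4 = 1)
(-140 + R(12, -6))*(-471 + q) = (-140 + 1)*(-471 + 81) = -139*(-390) = 54210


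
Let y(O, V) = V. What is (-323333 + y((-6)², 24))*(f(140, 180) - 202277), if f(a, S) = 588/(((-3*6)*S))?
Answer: 17657468982251/270 ≈ 6.5398e+10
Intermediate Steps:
f(a, S) = -98/(3*S) (f(a, S) = 588/((-18*S)) = 588*(-1/(18*S)) = -98/(3*S))
(-323333 + y((-6)², 24))*(f(140, 180) - 202277) = (-323333 + 24)*(-98/3/180 - 202277) = -323309*(-98/3*1/180 - 202277) = -323309*(-49/270 - 202277) = -323309*(-54614839/270) = 17657468982251/270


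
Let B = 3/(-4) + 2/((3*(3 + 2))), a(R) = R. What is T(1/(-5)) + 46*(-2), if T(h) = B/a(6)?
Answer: -33157/360 ≈ -92.103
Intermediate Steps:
B = -37/60 (B = 3*(-1/4) + 2/((3*5)) = -3/4 + 2/15 = -37/60 ≈ -0.61667)
T(h) = -37/360 (T(h) = -37/60/6 = -37/60*1/6 = -37/360)
T(1/(-5)) + 46*(-2) = -37/360 + 46*(-2) = -37/360 - 92 = -33157/360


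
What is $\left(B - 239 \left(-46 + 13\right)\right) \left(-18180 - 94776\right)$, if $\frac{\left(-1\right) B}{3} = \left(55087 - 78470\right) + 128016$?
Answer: $34565891472$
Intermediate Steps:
$B = -313899$ ($B = - 3 \left(\left(55087 - 78470\right) + 128016\right) = - 3 \left(-23383 + 128016\right) = \left(-3\right) 104633 = -313899$)
$\left(B - 239 \left(-46 + 13\right)\right) \left(-18180 - 94776\right) = \left(-313899 - 239 \left(-46 + 13\right)\right) \left(-18180 - 94776\right) = \left(-313899 - -7887\right) \left(-112956\right) = \left(-313899 + 7887\right) \left(-112956\right) = \left(-306012\right) \left(-112956\right) = 34565891472$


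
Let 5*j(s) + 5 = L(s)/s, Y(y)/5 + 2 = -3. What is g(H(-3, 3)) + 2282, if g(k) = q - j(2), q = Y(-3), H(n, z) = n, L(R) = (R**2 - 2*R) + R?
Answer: 11289/5 ≈ 2257.8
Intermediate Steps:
L(R) = R**2 - R
Y(y) = -25 (Y(y) = -10 + 5*(-3) = -10 - 15 = -25)
j(s) = -6/5 + s/5 (j(s) = -1 + ((s*(-1 + s))/s)/5 = -1 + (-1 + s)/5 = -1 + (-1/5 + s/5) = -6/5 + s/5)
q = -25
g(k) = -121/5 (g(k) = -25 - (-6/5 + (1/5)*2) = -25 - (-6/5 + 2/5) = -25 - 1*(-4/5) = -25 + 4/5 = -121/5)
g(H(-3, 3)) + 2282 = -121/5 + 2282 = 11289/5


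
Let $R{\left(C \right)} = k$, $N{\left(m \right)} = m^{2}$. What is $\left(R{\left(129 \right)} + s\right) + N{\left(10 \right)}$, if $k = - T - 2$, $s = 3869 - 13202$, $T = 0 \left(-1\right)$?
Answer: $-9235$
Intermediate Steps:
$T = 0$
$s = -9333$
$k = -2$ ($k = \left(-1\right) 0 - 2 = 0 - 2 = -2$)
$R{\left(C \right)} = -2$
$\left(R{\left(129 \right)} + s\right) + N{\left(10 \right)} = \left(-2 - 9333\right) + 10^{2} = -9335 + 100 = -9235$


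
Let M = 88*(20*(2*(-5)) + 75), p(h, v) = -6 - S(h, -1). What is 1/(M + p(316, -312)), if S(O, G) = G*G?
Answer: -1/11007 ≈ -9.0851e-5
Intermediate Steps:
S(O, G) = G²
p(h, v) = -7 (p(h, v) = -6 - 1*(-1)² = -6 - 1*1 = -6 - 1 = -7)
M = -11000 (M = 88*(20*(-10) + 75) = 88*(-200 + 75) = 88*(-125) = -11000)
1/(M + p(316, -312)) = 1/(-11000 - 7) = 1/(-11007) = -1/11007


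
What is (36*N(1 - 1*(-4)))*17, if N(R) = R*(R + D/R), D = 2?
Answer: 16524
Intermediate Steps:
N(R) = R*(R + 2/R)
(36*N(1 - 1*(-4)))*17 = (36*(2 + (1 - 1*(-4))²))*17 = (36*(2 + (1 + 4)²))*17 = (36*(2 + 5²))*17 = (36*(2 + 25))*17 = (36*27)*17 = 972*17 = 16524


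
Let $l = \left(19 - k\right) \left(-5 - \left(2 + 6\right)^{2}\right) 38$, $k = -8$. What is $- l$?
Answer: $70794$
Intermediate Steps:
$l = -70794$ ($l = \left(19 - -8\right) \left(-5 - \left(2 + 6\right)^{2}\right) 38 = \left(19 + 8\right) \left(-5 - 8^{2}\right) 38 = 27 \left(-5 - 64\right) 38 = 27 \left(-69\right) 38 = \left(-1863\right) 38 = -70794$)
$- l = \left(-1\right) \left(-70794\right) = 70794$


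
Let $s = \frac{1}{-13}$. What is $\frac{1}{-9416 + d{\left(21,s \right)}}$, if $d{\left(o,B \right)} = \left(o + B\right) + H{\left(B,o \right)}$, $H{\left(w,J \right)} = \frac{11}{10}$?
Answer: $- \frac{130}{1221217} \approx -0.00010645$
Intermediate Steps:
$s = - \frac{1}{13} \approx -0.076923$
$H{\left(w,J \right)} = \frac{11}{10}$ ($H{\left(w,J \right)} = 11 \cdot \frac{1}{10} = \frac{11}{10}$)
$d{\left(o,B \right)} = \frac{11}{10} + B + o$ ($d{\left(o,B \right)} = \left(o + B\right) + \frac{11}{10} = \left(B + o\right) + \frac{11}{10} = \frac{11}{10} + B + o$)
$\frac{1}{-9416 + d{\left(21,s \right)}} = \frac{1}{-9416 + \left(\frac{11}{10} - \frac{1}{13} + 21\right)} = \frac{1}{-9416 + \frac{2863}{130}} = \frac{1}{- \frac{1221217}{130}} = - \frac{130}{1221217}$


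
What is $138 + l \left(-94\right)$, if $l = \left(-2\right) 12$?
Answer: $2394$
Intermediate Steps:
$l = -24$
$138 + l \left(-94\right) = 138 - -2256 = 138 + 2256 = 2394$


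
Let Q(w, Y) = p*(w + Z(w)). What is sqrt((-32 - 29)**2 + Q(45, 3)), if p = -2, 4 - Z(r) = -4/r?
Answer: sqrt(815135)/15 ≈ 60.190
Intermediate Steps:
Z(r) = 4 + 4/r (Z(r) = 4 - (-4)/r = 4 + 4/r)
Q(w, Y) = -8 - 8/w - 2*w (Q(w, Y) = -2*(w + (4 + 4/w)) = -2*(4 + w + 4/w) = -8 - 8/w - 2*w)
sqrt((-32 - 29)**2 + Q(45, 3)) = sqrt((-32 - 29)**2 + (-8 - 8/45 - 2*45)) = sqrt((-61)**2 + (-8 - 8*1/45 - 90)) = sqrt(3721 + (-8 - 8/45 - 90)) = sqrt(3721 - 4418/45) = sqrt(163027/45) = sqrt(815135)/15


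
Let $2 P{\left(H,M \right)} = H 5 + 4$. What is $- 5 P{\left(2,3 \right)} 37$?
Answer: $-1295$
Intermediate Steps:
$P{\left(H,M \right)} = 2 + \frac{5 H}{2}$ ($P{\left(H,M \right)} = \frac{H 5 + 4}{2} = \frac{5 H + 4}{2} = \frac{4 + 5 H}{2} = 2 + \frac{5 H}{2}$)
$- 5 P{\left(2,3 \right)} 37 = - 5 \left(2 + \frac{5}{2} \cdot 2\right) 37 = - 5 \left(2 + 5\right) 37 = \left(-5\right) 7 \cdot 37 = \left(-35\right) 37 = -1295$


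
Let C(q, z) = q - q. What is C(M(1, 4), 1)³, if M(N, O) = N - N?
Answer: 0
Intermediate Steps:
M(N, O) = 0
C(q, z) = 0
C(M(1, 4), 1)³ = 0³ = 0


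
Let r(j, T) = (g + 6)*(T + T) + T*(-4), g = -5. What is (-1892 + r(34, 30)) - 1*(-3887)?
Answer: 1935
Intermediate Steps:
r(j, T) = -2*T (r(j, T) = (-5 + 6)*(T + T) + T*(-4) = 1*(2*T) - 4*T = 2*T - 4*T = -2*T)
(-1892 + r(34, 30)) - 1*(-3887) = (-1892 - 2*30) - 1*(-3887) = (-1892 - 60) + 3887 = -1952 + 3887 = 1935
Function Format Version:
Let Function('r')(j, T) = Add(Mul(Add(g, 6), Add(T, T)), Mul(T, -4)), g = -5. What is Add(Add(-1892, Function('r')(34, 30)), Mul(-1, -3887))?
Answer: 1935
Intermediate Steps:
Function('r')(j, T) = Mul(-2, T) (Function('r')(j, T) = Add(Mul(Add(-5, 6), Add(T, T)), Mul(T, -4)) = Add(Mul(1, Mul(2, T)), Mul(-4, T)) = Add(Mul(2, T), Mul(-4, T)) = Mul(-2, T))
Add(Add(-1892, Function('r')(34, 30)), Mul(-1, -3887)) = Add(Add(-1892, Mul(-2, 30)), Mul(-1, -3887)) = Add(Add(-1892, -60), 3887) = Add(-1952, 3887) = 1935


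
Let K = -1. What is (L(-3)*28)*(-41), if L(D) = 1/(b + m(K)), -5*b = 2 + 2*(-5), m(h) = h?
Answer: -5740/3 ≈ -1913.3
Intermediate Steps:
b = 8/5 (b = -(2 + 2*(-5))/5 = -(2 - 10)/5 = -1/5*(-8) = 8/5 ≈ 1.6000)
L(D) = 5/3 (L(D) = 1/(8/5 - 1) = 1/(3/5) = 5/3)
(L(-3)*28)*(-41) = ((5/3)*28)*(-41) = (140/3)*(-41) = -5740/3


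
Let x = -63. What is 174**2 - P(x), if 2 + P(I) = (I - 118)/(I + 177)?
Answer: 3451873/114 ≈ 30280.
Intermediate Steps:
P(I) = -2 + (-118 + I)/(177 + I) (P(I) = -2 + (I - 118)/(I + 177) = -2 + (-118 + I)/(177 + I))
174**2 - P(x) = 174**2 - (-472 - 1*(-63))/(177 - 63) = 30276 - (-472 + 63)/114 = 30276 - (-409)/114 = 30276 - 1*(-409/114) = 30276 + 409/114 = 3451873/114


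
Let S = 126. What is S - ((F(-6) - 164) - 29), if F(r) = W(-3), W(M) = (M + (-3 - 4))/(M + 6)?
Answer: 967/3 ≈ 322.33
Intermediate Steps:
W(M) = (-7 + M)/(6 + M) (W(M) = (M - 7)/(6 + M) = (-7 + M)/(6 + M))
F(r) = -10/3 (F(r) = (-7 - 3)/(6 - 3) = -10/3)
S - ((F(-6) - 164) - 29) = 126 - ((-10/3 - 164) - 29) = 126 - (-502/3 - 29) = 126 - 1*(-589/3) = 126 + 589/3 = 967/3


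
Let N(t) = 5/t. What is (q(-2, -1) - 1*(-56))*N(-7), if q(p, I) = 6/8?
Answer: -1135/28 ≈ -40.536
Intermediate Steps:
q(p, I) = 3/4 (q(p, I) = 6*(1/8) = 3/4)
(q(-2, -1) - 1*(-56))*N(-7) = (3/4 - 1*(-56))*(5/(-7)) = (3/4 + 56)*(5*(-1/7)) = (227/4)*(-5/7) = -1135/28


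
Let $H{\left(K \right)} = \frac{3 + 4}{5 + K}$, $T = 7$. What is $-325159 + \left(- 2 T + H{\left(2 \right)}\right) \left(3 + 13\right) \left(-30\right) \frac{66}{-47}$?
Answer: $- \frac{15694313}{47} \approx -3.3392 \cdot 10^{5}$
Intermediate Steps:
$H{\left(K \right)} = \frac{7}{5 + K}$
$-325159 + \left(- 2 T + H{\left(2 \right)}\right) \left(3 + 13\right) \left(-30\right) \frac{66}{-47} = -325159 + \left(\left(-2\right) 7 + \frac{7}{5 + 2}\right) \left(3 + 13\right) \left(-30\right) \frac{66}{-47} = -325159 + \left(-14 + \frac{7}{7}\right) 16 \left(-30\right) 66 \left(- \frac{1}{47}\right) = -325159 + \left(-14 + 7 \cdot \frac{1}{7}\right) 16 \left(-30\right) \left(- \frac{66}{47}\right) = -325159 + \left(-14 + 1\right) 16 \left(-30\right) \left(- \frac{66}{47}\right) = -325159 + \left(-13\right) 16 \left(-30\right) \left(- \frac{66}{47}\right) = -325159 + \left(-208\right) \left(-30\right) \left(- \frac{66}{47}\right) = -325159 + 6240 \left(- \frac{66}{47}\right) = -325159 - \frac{411840}{47} = - \frac{15694313}{47}$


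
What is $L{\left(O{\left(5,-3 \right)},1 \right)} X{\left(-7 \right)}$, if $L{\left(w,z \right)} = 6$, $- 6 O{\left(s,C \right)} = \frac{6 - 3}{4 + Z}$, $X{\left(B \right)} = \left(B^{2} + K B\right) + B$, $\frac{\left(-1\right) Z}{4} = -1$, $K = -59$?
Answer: $2730$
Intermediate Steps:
$Z = 4$ ($Z = \left(-4\right) \left(-1\right) = 4$)
$X{\left(B \right)} = B^{2} - 58 B$ ($X{\left(B \right)} = \left(B^{2} - 59 B\right) + B = B^{2} - 58 B$)
$O{\left(s,C \right)} = - \frac{1}{16}$ ($O{\left(s,C \right)} = - \frac{\left(6 - 3\right) \frac{1}{4 + 4}}{6} = - \frac{3 \cdot \frac{1}{8}}{6} = \left(- \frac{1}{6}\right) \frac{3}{8} = - \frac{1}{16}$)
$L{\left(O{\left(5,-3 \right)},1 \right)} X{\left(-7 \right)} = 6 \left(- 7 \left(-58 - 7\right)\right) = 6 \left(\left(-7\right) \left(-65\right)\right) = 6 \cdot 455 = 2730$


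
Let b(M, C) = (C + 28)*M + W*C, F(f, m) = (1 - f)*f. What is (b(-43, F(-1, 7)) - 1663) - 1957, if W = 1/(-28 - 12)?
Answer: -94759/20 ≈ -4738.0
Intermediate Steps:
W = -1/40 (W = 1/(-40) = -1/40 ≈ -0.025000)
F(f, m) = f*(1 - f)
b(M, C) = -C/40 + M*(28 + C) (b(M, C) = (C + 28)*M - C/40 = (28 + C)*M - C/40 = M*(28 + C) - C/40 = -C/40 + M*(28 + C))
(b(-43, F(-1, 7)) - 1663) - 1957 = ((28*(-43) - (-1)*(1 - 1*(-1))/40 - (1 - 1*(-1))*(-43)) - 1663) - 1957 = ((-1204 - (-1)*(1 + 1)/40 - (1 + 1)*(-43)) - 1663) - 1957 = ((-1204 - (-1)*2/40 - 1*2*(-43)) - 1663) - 1957 = ((-1204 - 1/40*(-2) - 2*(-43)) - 1663) - 1957 = ((-1204 + 1/20 + 86) - 1663) - 1957 = (-22359/20 - 1663) - 1957 = -55619/20 - 1957 = -94759/20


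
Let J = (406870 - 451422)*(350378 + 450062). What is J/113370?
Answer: -3566120288/11337 ≈ -3.1456e+5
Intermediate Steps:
J = -35661202880 (J = -44552*800440 = -35661202880)
J/113370 = -35661202880/113370 = -35661202880*1/113370 = -3566120288/11337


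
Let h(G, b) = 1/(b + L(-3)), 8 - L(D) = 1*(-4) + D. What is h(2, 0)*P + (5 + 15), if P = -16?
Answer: 284/15 ≈ 18.933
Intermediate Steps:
L(D) = 12 - D (L(D) = 8 - (1*(-4) + D) = 8 - (-4 + D) = 8 + (4 - D) = 12 - D)
h(G, b) = 1/(15 + b) (h(G, b) = 1/(b + (12 - 1*(-3))) = 1/(b + (12 + 3)) = 1/(b + 15) = 1/(15 + b))
h(2, 0)*P + (5 + 15) = -16/(15 + 0) + (5 + 15) = -16/15 + 20 = 284/15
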